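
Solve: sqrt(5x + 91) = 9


Square both sides: 5x + 91 = 9^2 = 81
5x = 81 - 91 = -10
x = -2
Check: sqrt(5*(-2) + 91) = sqrt(81) = 9 ✓

x = -2


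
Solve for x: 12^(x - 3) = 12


Express both sides with the same base.
12 = 12^1
Since the bases match, equate exponents: x - 3 = 1
So x = 1 - (-3) = 4

x = 4


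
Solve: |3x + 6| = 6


An absolute value equation |expr| = 6 gives two cases:
Case 1: 3x + 6 = 6
  3x = 0, so x = 0
Case 2: 3x + 6 = -6
  3x = -12, so x = -4

x = -4, x = 0


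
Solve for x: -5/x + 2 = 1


Subtract 2 from both sides: -5/x = -1
Multiply both sides by x: -5 = -1 * x
Divide by -1: x = 5

x = 5


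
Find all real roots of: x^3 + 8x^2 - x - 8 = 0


Let p(x) = x^3 + 8x^2 - x - 8. By the rational root theorem (leading coefficient 1), any rational root is an integer divisor of 8: try ±1, ±2, ... in turn.
Test x = 1: value = 0 ✓, so (x - 1) is a factor.
Synthetic division by (x - 1): bring down 1; 1(1) + 8 = 9; 9(1) - 1 = 8; 8(1) - 8 = 0 → quotient x^2 + 9x + 8, remainder 0.
Solve the quadratic x^2 + 9x + 8 = 0: discriminant = 9^2 - 4(1)(8) = 81 - 32 = 49.
sqrt(49) = 7, so x = (-9 ± 7)/2: x = -1 or x = -8.

x = -8, x = -1, x = 1


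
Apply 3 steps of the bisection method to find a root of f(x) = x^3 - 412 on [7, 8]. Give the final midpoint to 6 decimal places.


f(x) = x^3 - 412
f(7) = -69 < 0
f(8) = 100 > 0

Step 1: midpoint = (7.000000 + 8.000000)/2 = 7.500000
  f(7.500000) = 9.875000
  f(mid) > 0, so root is in [7.000000, 7.500000]

Step 2: midpoint = (7.000000 + 7.500000)/2 = 7.250000
  f(7.250000) = -30.921875
  f(mid) < 0, so root is in [7.250000, 7.500000]

Step 3: midpoint = (7.250000 + 7.500000)/2 = 7.375000
  f(7.375000) = -10.869141
  f(mid) < 0, so root is in [7.375000, 7.500000]

midpoint = 7.375000


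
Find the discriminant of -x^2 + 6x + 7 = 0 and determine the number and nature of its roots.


For ax^2 + bx + c = 0, discriminant D = b^2 - 4ac
Here a = -1, b = 6, c = 7
D = (6)^2 - 4(-1)(7) = 36 + 28 = 64

D = 64 > 0 and is a perfect square (sqrt = 8)
The equation has 2 distinct real rational roots.

Discriminant = 64, 2 distinct real rational roots


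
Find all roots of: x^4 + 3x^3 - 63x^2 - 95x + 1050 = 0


Let p(x) = x^4 + 3x^3 - 63x^2 - 95x + 1050. By the rational root theorem (leading coefficient 1), any rational root is an integer divisor of 1050: try ±1, ±2, ... in turn.
Test x = 1: value = 896 ≠ 0.
Test x = -1: value = 1080 ≠ 0.
Test x = 2: value = 648 ≠ 0.
Test x = -2: value = 980 ≠ 0.
Test x = 3: value = 360 ≠ 0.
Test x = -3: value = 768 ≠ 0.
Test x = 5: value = 0 ✓, so (x - 5) is a factor.
Synthetic division by (x - 5): bring down 1; 1(5) + 3 = 8; 8(5) - 63 = -23; (-23)(5) - 95 = -210; (-210)(5) + 1050 = 0 → quotient x^3 + 8x^2 - 23x - 210, remainder 0.
Continue with the quotient x^3 + 8x^2 - 23x - 210 (candidates must divide 210; re-test x = 5 first in case it repeats).
Test x = 5: value = 0 ✓, so (x - 5) is a factor.
Synthetic division by (x - 5): bring down 1; 1(5) + 8 = 13; 13(5) - 23 = 42; 42(5) - 210 = 0 → quotient x^2 + 13x + 42, remainder 0.
Solve the quadratic x^2 + 13x + 42 = 0: discriminant = 13^2 - 4(1)(42) = 169 - 168 = 1.
sqrt(1) = 1, so x = (-13 ± 1)/2: x = -6 or x = -7.
Collecting all roots found:

x = -7, x = -6, x = 5 (multiplicity 2)


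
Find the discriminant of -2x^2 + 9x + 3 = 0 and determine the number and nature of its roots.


For ax^2 + bx + c = 0, discriminant D = b^2 - 4ac
Here a = -2, b = 9, c = 3
D = (9)^2 - 4(-2)(3) = 81 + 24 = 105

D = 105 > 0 but not a perfect square
The equation has 2 distinct real irrational roots.

Discriminant = 105, 2 distinct real irrational roots


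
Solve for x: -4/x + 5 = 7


Subtract 5 from both sides: -4/x = 2
Multiply both sides by x: -4 = 2 * x
Divide by 2: x = -2

x = -2


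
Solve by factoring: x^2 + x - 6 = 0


We need two numbers that multiply to -6 and add to 1.
Those numbers are 3 and -2 (since 3 * (-2) = -6 and 3 + (-2) = 1).
So x^2 + x - 6 = (x + 3)(x - 2) = 0
Setting each factor to zero: x = -3 or x = 2

x = -3, x = 2


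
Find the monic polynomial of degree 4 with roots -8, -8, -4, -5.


A monic polynomial with roots -8, -8, -4, -5 is:
p(x) = (x + 8)(x + 8)(x + 4)(x + 5)
After multiplying by (x + 8): x + 8
After multiplying by (x + 8): x^2 + 16x + 64
After multiplying by (x + 4): x^3 + 20x^2 + 128x + 256
After multiplying by (x + 5): x^4 + 25x^3 + 228x^2 + 896x + 1280

x^4 + 25x^3 + 228x^2 + 896x + 1280


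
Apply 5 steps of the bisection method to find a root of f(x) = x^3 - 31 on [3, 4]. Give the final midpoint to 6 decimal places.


f(x) = x^3 - 31
f(3) = -4 < 0
f(4) = 33 > 0

Step 1: midpoint = (3.000000 + 4.000000)/2 = 3.500000
  f(3.500000) = 11.875000
  f(mid) > 0, so root is in [3.000000, 3.500000]

Step 2: midpoint = (3.000000 + 3.500000)/2 = 3.250000
  f(3.250000) = 3.328125
  f(mid) > 0, so root is in [3.000000, 3.250000]

Step 3: midpoint = (3.000000 + 3.250000)/2 = 3.125000
  f(3.125000) = -0.482422
  f(mid) < 0, so root is in [3.125000, 3.250000]

Step 4: midpoint = (3.125000 + 3.250000)/2 = 3.187500
  f(3.187500) = 1.385498
  f(mid) > 0, so root is in [3.125000, 3.187500]

Step 5: midpoint = (3.125000 + 3.187500)/2 = 3.156250
  f(3.156250) = 0.442291
  f(mid) > 0, so root is in [3.125000, 3.156250]

midpoint = 3.156250


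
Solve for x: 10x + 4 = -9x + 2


Starting with: 10x + 4 = -9x + 2
Move all x terms to left: (10 + 9)x = 2 - 4
Simplify: 19x = -2
Divide both sides by 19: x = -2/19

x = -2/19


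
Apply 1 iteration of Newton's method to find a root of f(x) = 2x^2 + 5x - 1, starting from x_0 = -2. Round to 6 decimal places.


Newton's method: x_(n+1) = x_n - f(x_n)/f'(x_n)
f(x) = 2x^2 + 5x - 1
f'(x) = 4x + 5

Iteration 1:
  f(-2.000000) = -3.000000
  f'(-2.000000) = -3.000000
  x_1 = -2.000000 - (-3.000000)/(-3.000000) = -3.000000

x_1 = -3.000000


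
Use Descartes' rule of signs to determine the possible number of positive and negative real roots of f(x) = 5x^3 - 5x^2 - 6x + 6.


Descartes' rule of signs:

For positive roots, count sign changes in f(x) = 5x^3 - 5x^2 - 6x + 6:
Signs of coefficients: +, -, -, +
Number of sign changes: 2
Possible positive real roots: 2, 0

For negative roots, examine f(-x) = -5x^3 - 5x^2 + 6x + 6:
Signs of coefficients: -, -, +, +
Number of sign changes: 1
Possible negative real roots: 1

Positive roots: 2 or 0; Negative roots: 1


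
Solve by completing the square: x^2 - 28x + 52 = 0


Start: x^2 - 28x + 52 = 0
Move constant: x^2 - 28x = -52
Half of -28 is -14, squared is 196
Add 196 to both sides: x^2 - 28x + 196 = 144
(x - 14)^2 = 144
x - 14 = ±12
x = 14 + 12 = 26 or x = 14 - 12 = 2

x = 2, x = 26


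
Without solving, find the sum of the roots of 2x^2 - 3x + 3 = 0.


By Vieta's formulas for ax^2 + bx + c = 0:
  Sum of roots = -b/a
  Product of roots = c/a

Here a = 2, b = -3, c = 3
Sum = -(-3)/2 = 3/2
Product = 3/2 = 3/2

Sum = 3/2


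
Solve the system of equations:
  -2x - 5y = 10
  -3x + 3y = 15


Using Cramer's rule:
Determinant D = (-2)(3) - (-3)(-5) = -6 - 15 = -21
Dx = (10)(3) - (15)(-5) = 30 + 75 = 105
Dy = (-2)(15) - (-3)(10) = -30 + 30 = 0
x = Dx/D = 105/-21 = -5
y = Dy/D = 0/-21 = 0

x = -5, y = 0


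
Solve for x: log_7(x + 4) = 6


Convert to exponential form: x + 4 = 7^6 = 117649
x = 117649 - 4 = 117645
Check: log_7(117645 + 4) = log_7(117649) = log_7(117649) = 6 ✓

x = 117645


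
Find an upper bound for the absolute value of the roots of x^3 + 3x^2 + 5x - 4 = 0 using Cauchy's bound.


Cauchy's bound: all roots r satisfy |r| <= 1 + max(|a_i/a_n|) for i = 0,...,n-1
where a_n is the leading coefficient.

Coefficients: [1, 3, 5, -4]
Leading coefficient a_n = 1
Ratios |a_i/a_n|: 3, 5, 4
Maximum ratio: 5
Cauchy's bound: |r| <= 1 + 5 = 6

Upper bound = 6


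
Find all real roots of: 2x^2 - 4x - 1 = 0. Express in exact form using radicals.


Using the quadratic formula: x = (-b ± sqrt(b^2 - 4ac)) / (2a)
Here a = 2, b = -4, c = -1
Discriminant = b^2 - 4ac = (-4)^2 - 4(2)(-1) = 16 + 8 = 24
Since discriminant = 24 > 0, there are two real roots.
x = (4 ± 2*sqrt(6)) / 4
Simplifying: x = (2 ± sqrt(6)) / 2
Numerically: x ≈ 2.2247 or x ≈ -0.2247

x = (2 + sqrt(6)) / 2 or x = (2 - sqrt(6)) / 2


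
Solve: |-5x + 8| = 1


An absolute value equation |expr| = 1 gives two cases:
Case 1: -5x + 8 = 1
  -5x = -7, so x = 7/5
Case 2: -5x + 8 = -1
  -5x = -9, so x = 9/5

x = 7/5, x = 9/5


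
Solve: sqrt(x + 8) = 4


Square both sides: x + 8 = 4^2 = 16
x = 16 - 8 = 8
x = 8
Check: sqrt(1*8 + 8) = sqrt(16) = 4 ✓

x = 8


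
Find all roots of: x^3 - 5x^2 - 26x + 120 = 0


Let p(x) = x^3 - 5x^2 - 26x + 120. By the rational root theorem (leading coefficient 1), any rational root is an integer divisor of 120: try ±1, ±2, ... in turn.
Test x = 1: value = 90 ≠ 0.
Test x = -1: value = 140 ≠ 0.
Test x = 2: value = 56 ≠ 0.
Test x = -2: value = 144 ≠ 0.
Test x = 3: value = 24 ≠ 0.
Test x = -3: value = 126 ≠ 0.
Test x = 4: value = 0 ✓, so (x - 4) is a factor.
Synthetic division by (x - 4): bring down 1; 1(4) - 5 = -1; (-1)(4) - 26 = -30; (-30)(4) + 120 = 0 → quotient x^2 - x - 30, remainder 0.
Solve the quadratic x^2 - x - 30 = 0: discriminant = (-1)^2 - 4(1)(-30) = 1 + 120 = 121.
sqrt(121) = 11, so x = (1 ± 11)/2: x = 6 or x = -5.
Collecting all roots found:

x = -5, x = 4, x = 6


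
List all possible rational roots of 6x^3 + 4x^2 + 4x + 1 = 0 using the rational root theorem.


Rational root theorem: possible roots are ±p/q where:
  p divides the constant term (1): p ∈ {1}
  q divides the leading coefficient (6): q ∈ {1, 2, 3, 6}

All possible rational roots: -1, -1/2, -1/3, -1/6, 1/6, 1/3, 1/2, 1

-1, -1/2, -1/3, -1/6, 1/6, 1/3, 1/2, 1


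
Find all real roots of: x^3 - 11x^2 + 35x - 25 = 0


Let p(x) = x^3 - 11x^2 + 35x - 25. By the rational root theorem (leading coefficient 1), any rational root is an integer divisor of 25: try ±1, ±2, ... in turn.
Test x = 1: value = 0 ✓, so (x - 1) is a factor.
Synthetic division by (x - 1): bring down 1; 1(1) - 11 = -10; (-10)(1) + 35 = 25; 25(1) - 25 = 0 → quotient x^2 - 10x + 25, remainder 0.
Solve the quadratic x^2 - 10x + 25 = 0: discriminant = (-10)^2 - 4(1)(25) = 100 - 100 = 0.
Discriminant = 0, so a double root: x = 10/2 = 5.

x = 1, x = 5 (multiplicity 2)


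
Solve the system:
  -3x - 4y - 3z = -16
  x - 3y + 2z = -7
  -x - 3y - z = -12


Using Cramer's rule. Expand each determinant along the first row.
D  = (-3)*[(-3)*(-1) - 2*(-3)] - (-4)*[1*(-1) - 2*(-1)] + (-3)*[1*(-3) - (-3)*(-1)]
  = (-3)*(9) - (-4)*(1) + (-3)*(-6) = -5
Dx = (-16)*[(-3)*(-1) - 2*(-3)] - (-4)*[(-7)*(-1) - 2*(-12)] + (-3)*[(-7)*(-3) - (-3)*(-12)]
  = (-16)*(9) - (-4)*(31) + (-3)*(-15) = 25
Dy = (-3)*[(-7)*(-1) - 2*(-12)] - (-16)*[1*(-1) - 2*(-1)] + (-3)*[1*(-12) - (-7)*(-1)]
  = (-3)*(31) - (-16)*(1) + (-3)*(-19) = -20
Dz = (-3)*[(-3)*(-12) - (-7)*(-3)] - (-4)*[1*(-12) - (-7)*(-1)] + (-16)*[1*(-3) - (-3)*(-1)]
  = (-3)*(15) - (-4)*(-19) + (-16)*(-6) = -25
x = Dx/D = 25/-5 = -5, y = Dy/D = -20/-5 = 4, z = Dz/D = -25/-5 = 5
Check eq1: (-3)(-5) + (-4)(4) + (-3)(5) = -16 = -16 ✓
Check eq2: (1)(-5) + (-3)(4) + (2)(5) = -7 = -7 ✓
Check eq3: (-1)(-5) + (-3)(4) + (-1)(5) = -12 = -12 ✓

x = -5, y = 4, z = 5


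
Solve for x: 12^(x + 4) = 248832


Express both sides with the same base.
248832 = 12^5
Since the bases match, equate exponents: x + 4 = 5
So x = 5 - (4) = 1

x = 1


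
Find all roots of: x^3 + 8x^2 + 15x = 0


The constant term is 0, so x = 0 is a root. Factor out x:
  x^2 + 8x + 15 = 0
Solve the quadratic x^2 + 8x + 15 = 0: discriminant = 8^2 - 4(1)(15) = 64 - 60 = 4.
sqrt(4) = 2, so x = (-8 ± 2)/2: x = -3 or x = -5.
Collecting all roots found:

x = -5, x = -3, x = 0


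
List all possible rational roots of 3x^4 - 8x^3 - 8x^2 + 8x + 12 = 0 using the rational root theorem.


Rational root theorem: possible roots are ±p/q where:
  p divides the constant term (12): p ∈ {1, 2, 3, 4, 6, 12}
  q divides the leading coefficient (3): q ∈ {1, 3}

All possible rational roots: -12, -6, -4, -3, -2, -4/3, -1, -2/3, -1/3, 1/3, 2/3, 1, 4/3, 2, 3, 4, 6, 12

-12, -6, -4, -3, -2, -4/3, -1, -2/3, -1/3, 1/3, 2/3, 1, 4/3, 2, 3, 4, 6, 12


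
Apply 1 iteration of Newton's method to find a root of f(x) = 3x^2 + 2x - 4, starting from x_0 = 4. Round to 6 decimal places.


Newton's method: x_(n+1) = x_n - f(x_n)/f'(x_n)
f(x) = 3x^2 + 2x - 4
f'(x) = 6x + 2

Iteration 1:
  f(4.000000) = 52.000000
  f'(4.000000) = 26.000000
  x_1 = 4.000000 - (52.000000)/(26.000000) = 2.000000

x_1 = 2.000000


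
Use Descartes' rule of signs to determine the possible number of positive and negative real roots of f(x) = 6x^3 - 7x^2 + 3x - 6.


Descartes' rule of signs:

For positive roots, count sign changes in f(x) = 6x^3 - 7x^2 + 3x - 6:
Signs of coefficients: +, -, +, -
Number of sign changes: 3
Possible positive real roots: 3, 1

For negative roots, examine f(-x) = -6x^3 - 7x^2 - 3x - 6:
Signs of coefficients: -, -, -, -
Number of sign changes: 0
Possible negative real roots: 0

Positive roots: 3 or 1; Negative roots: 0


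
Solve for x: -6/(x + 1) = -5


Multiply both sides by (x + 1): -6 = -5(x + 1)
Distribute: -6 = -5x - 5
-5x = -6 + 5 = -1
x = 1/5

x = 1/5


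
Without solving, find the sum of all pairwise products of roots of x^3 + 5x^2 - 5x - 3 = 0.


By Vieta's formulas for x^3 + bx^2 + cx + d = 0:
  r1 + r2 + r3 = -b/a = -5
  r1*r2 + r1*r3 + r2*r3 = c/a = -5
  r1*r2*r3 = -d/a = 3


Sum of pairwise products = -5


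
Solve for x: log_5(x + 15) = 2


Convert to exponential form: x + 15 = 5^2 = 25
x = 25 - 15 = 10
Check: log_5(10 + 15) = log_5(25) = log_5(25) = 2 ✓

x = 10


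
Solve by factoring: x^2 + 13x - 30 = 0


We need two numbers that multiply to -30 and add to 13.
Those numbers are 15 and -2 (since 15 * (-2) = -30 and 15 + (-2) = 13).
So x^2 + 13x - 30 = (x + 15)(x - 2) = 0
Setting each factor to zero: x = -15 or x = 2

x = -15, x = 2


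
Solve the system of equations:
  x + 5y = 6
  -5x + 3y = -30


Using Cramer's rule:
Determinant D = (1)(3) - (-5)(5) = 3 + 25 = 28
Dx = (6)(3) - (-30)(5) = 18 + 150 = 168
Dy = (1)(-30) - (-5)(6) = -30 + 30 = 0
x = Dx/D = 168/28 = 6
y = Dy/D = 0/28 = 0

x = 6, y = 0


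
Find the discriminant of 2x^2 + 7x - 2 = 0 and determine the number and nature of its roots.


For ax^2 + bx + c = 0, discriminant D = b^2 - 4ac
Here a = 2, b = 7, c = -2
D = (7)^2 - 4(2)(-2) = 49 + 16 = 65

D = 65 > 0 but not a perfect square
The equation has 2 distinct real irrational roots.

Discriminant = 65, 2 distinct real irrational roots


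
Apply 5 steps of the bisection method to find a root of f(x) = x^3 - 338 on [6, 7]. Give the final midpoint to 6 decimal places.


f(x) = x^3 - 338
f(6) = -122 < 0
f(7) = 5 > 0

Step 1: midpoint = (6.000000 + 7.000000)/2 = 6.500000
  f(6.500000) = -63.375000
  f(mid) < 0, so root is in [6.500000, 7.000000]

Step 2: midpoint = (6.500000 + 7.000000)/2 = 6.750000
  f(6.750000) = -30.453125
  f(mid) < 0, so root is in [6.750000, 7.000000]

Step 3: midpoint = (6.750000 + 7.000000)/2 = 6.875000
  f(6.875000) = -13.048828
  f(mid) < 0, so root is in [6.875000, 7.000000]

Step 4: midpoint = (6.875000 + 7.000000)/2 = 6.937500
  f(6.937500) = -4.105713
  f(mid) < 0, so root is in [6.937500, 7.000000]

Step 5: midpoint = (6.937500 + 7.000000)/2 = 6.968750
  f(6.968750) = 0.426727
  f(mid) > 0, so root is in [6.937500, 6.968750]

midpoint = 6.968750


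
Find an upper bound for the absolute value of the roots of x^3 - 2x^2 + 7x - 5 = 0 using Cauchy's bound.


Cauchy's bound: all roots r satisfy |r| <= 1 + max(|a_i/a_n|) for i = 0,...,n-1
where a_n is the leading coefficient.

Coefficients: [1, -2, 7, -5]
Leading coefficient a_n = 1
Ratios |a_i/a_n|: 2, 7, 5
Maximum ratio: 7
Cauchy's bound: |r| <= 1 + 7 = 8

Upper bound = 8


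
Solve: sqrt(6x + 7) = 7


Square both sides: 6x + 7 = 7^2 = 49
6x = 49 - 7 = 42
x = 7
Check: sqrt(6*7 + 7) = sqrt(49) = 7 ✓

x = 7


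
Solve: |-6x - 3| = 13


An absolute value equation |expr| = 13 gives two cases:
Case 1: -6x - 3 = 13
  -6x = 16, so x = -8/3
Case 2: -6x - 3 = -13
  -6x = -10, so x = 5/3

x = -8/3, x = 5/3


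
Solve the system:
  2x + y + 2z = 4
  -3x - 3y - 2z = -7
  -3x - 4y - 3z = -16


Using Cramer's rule. Expand each determinant along the first row.
D  = 2*[(-3)*(-3) - (-2)*(-4)] - 1*[(-3)*(-3) - (-2)*(-3)] + 2*[(-3)*(-4) - (-3)*(-3)]
  = 2*(1) - 1*(3) + 2*(3) = 5
Dx = 4*[(-3)*(-3) - (-2)*(-4)] - 1*[(-7)*(-3) - (-2)*(-16)] + 2*[(-7)*(-4) - (-3)*(-16)]
  = 4*(1) - 1*(-11) + 2*(-20) = -25
Dy = 2*[(-7)*(-3) - (-2)*(-16)] - 4*[(-3)*(-3) - (-2)*(-3)] + 2*[(-3)*(-16) - (-7)*(-3)]
  = 2*(-11) - 4*(3) + 2*(27) = 20
Dz = 2*[(-3)*(-16) - (-7)*(-4)] - 1*[(-3)*(-16) - (-7)*(-3)] + 4*[(-3)*(-4) - (-3)*(-3)]
  = 2*(20) - 1*(27) + 4*(3) = 25
x = Dx/D = -25/5 = -5, y = Dy/D = 20/5 = 4, z = Dz/D = 25/5 = 5
Check eq1: (2)(-5) + (1)(4) + (2)(5) = 4 = 4 ✓
Check eq2: (-3)(-5) + (-3)(4) + (-2)(5) = -7 = -7 ✓
Check eq3: (-3)(-5) + (-4)(4) + (-3)(5) = -16 = -16 ✓

x = -5, y = 4, z = 5


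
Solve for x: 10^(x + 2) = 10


Express both sides with the same base.
10 = 10^1
Since the bases match, equate exponents: x + 2 = 1
So x = 1 - (2) = -1

x = -1


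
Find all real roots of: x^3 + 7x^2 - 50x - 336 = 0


Let p(x) = x^3 + 7x^2 - 50x - 336. By the rational root theorem (leading coefficient 1), any rational root is an integer divisor of 336: try ±1, ±2, ... in turn.
Test x = 1: value = -378 ≠ 0.
Test x = -1: value = -280 ≠ 0.
Test x = 2: value = -400 ≠ 0.
Test x = -2: value = -216 ≠ 0.
Test x = 3: value = -396 ≠ 0.
Test x = -3: value = -150 ≠ 0.
Test x = 4: value = -360 ≠ 0.
Test x = -4: value = -88 ≠ 0.
Test x = 6: value = -168 ≠ 0.
Test x = -6: value = 0 ✓, so (x + 6) is a factor.
Synthetic division by (x + 6): bring down 1; 1(-6) + 7 = 1; 1(-6) - 50 = -56; (-56)(-6) - 336 = 0 → quotient x^2 + x - 56, remainder 0.
Solve the quadratic x^2 + x - 56 = 0: discriminant = 1^2 - 4(1)(-56) = 1 + 224 = 225.
sqrt(225) = 15, so x = (-1 ± 15)/2: x = 7 or x = -8.

x = -8, x = -6, x = 7


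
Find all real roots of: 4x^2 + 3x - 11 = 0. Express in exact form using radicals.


Using the quadratic formula: x = (-b ± sqrt(b^2 - 4ac)) / (2a)
Here a = 4, b = 3, c = -11
Discriminant = b^2 - 4ac = 3^2 - 4(4)(-11) = 9 + 176 = 185
Since discriminant = 185 > 0, there are two real roots.
x = (-3 ± sqrt(185)) / 8
Numerically: x ≈ 1.3252 or x ≈ -2.0752

x = (-3 + sqrt(185)) / 8 or x = (-3 - sqrt(185)) / 8


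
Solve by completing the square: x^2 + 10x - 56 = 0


Start: x^2 + 10x - 56 = 0
Move constant: x^2 + 10x = 56
Half of 10 is 5, squared is 25
Add 25 to both sides: x^2 + 10x + 25 = 81
(x + 5)^2 = 81
x + 5 = ±9
x = -5 + 9 = 4 or x = -5 - 9 = -14

x = -14, x = 4


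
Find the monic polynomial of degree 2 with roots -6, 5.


A monic polynomial with roots -6, 5 is:
p(x) = (x + 6)(x - 5)
After multiplying by (x + 6): x + 6
After multiplying by (x - 5): x^2 + x - 30

x^2 + x - 30


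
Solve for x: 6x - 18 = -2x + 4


Starting with: 6x - 18 = -2x + 4
Move all x terms to left: (6 + 2)x = 4 + 18
Simplify: 8x = 22
Divide both sides by 8: x = 11/4

x = 11/4


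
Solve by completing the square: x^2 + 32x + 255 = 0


Start: x^2 + 32x + 255 = 0
Move constant: x^2 + 32x = -255
Half of 32 is 16, squared is 256
Add 256 to both sides: x^2 + 32x + 256 = 1
(x + 16)^2 = 1
x + 16 = ±1
x = -16 + 1 = -15 or x = -16 - 1 = -17

x = -17, x = -15


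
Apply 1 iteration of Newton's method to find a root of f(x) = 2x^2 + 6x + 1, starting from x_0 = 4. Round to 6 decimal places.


Newton's method: x_(n+1) = x_n - f(x_n)/f'(x_n)
f(x) = 2x^2 + 6x + 1
f'(x) = 4x + 6

Iteration 1:
  f(4.000000) = 57.000000
  f'(4.000000) = 22.000000
  x_1 = 4.000000 - (57.000000)/(22.000000) = 1.409091

x_1 = 1.409091


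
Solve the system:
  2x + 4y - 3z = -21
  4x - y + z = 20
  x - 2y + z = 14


Using Cramer's rule. Expand each determinant along the first row.
D  = 2*[(-1)*1 - 1*(-2)] - 4*[4*1 - 1*1] + (-3)*[4*(-2) - (-1)*1]
  = 2*(1) - 4*(3) + (-3)*(-7) = 11
Dx = (-21)*[(-1)*1 - 1*(-2)] - 4*[20*1 - 1*14] + (-3)*[20*(-2) - (-1)*14]
  = (-21)*(1) - 4*(6) + (-3)*(-26) = 33
Dy = 2*[20*1 - 1*14] - (-21)*[4*1 - 1*1] + (-3)*[4*14 - 20*1]
  = 2*(6) - (-21)*(3) + (-3)*(36) = -33
Dz = 2*[(-1)*14 - 20*(-2)] - 4*[4*14 - 20*1] + (-21)*[4*(-2) - (-1)*1]
  = 2*(26) - 4*(36) + (-21)*(-7) = 55
x = Dx/D = 33/11 = 3, y = Dy/D = -33/11 = -3, z = Dz/D = 55/11 = 5
Check eq1: (2)(3) + (4)(-3) + (-3)(5) = -21 = -21 ✓
Check eq2: (4)(3) + (-1)(-3) + (1)(5) = 20 = 20 ✓
Check eq3: (1)(3) + (-2)(-3) + (1)(5) = 14 = 14 ✓

x = 3, y = -3, z = 5


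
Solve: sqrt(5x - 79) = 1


Square both sides: 5x - 79 = 1^2 = 1
5x = 1 + 79 = 80
x = 16
Check: sqrt(5*16 - 79) = sqrt(1) = 1 ✓

x = 16


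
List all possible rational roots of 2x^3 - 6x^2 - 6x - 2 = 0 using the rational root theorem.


Rational root theorem: possible roots are ±p/q where:
  p divides the constant term (-2): p ∈ {1, 2}
  q divides the leading coefficient (2): q ∈ {1, 2}

All possible rational roots: -2, -1, -1/2, 1/2, 1, 2

-2, -1, -1/2, 1/2, 1, 2


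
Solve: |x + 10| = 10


An absolute value equation |expr| = 10 gives two cases:
Case 1: x + 10 = 10
  x = 0, so x = 0
Case 2: x + 10 = -10
  x = -20, so x = -20

x = -20, x = 0


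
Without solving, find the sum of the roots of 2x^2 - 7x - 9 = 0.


By Vieta's formulas for ax^2 + bx + c = 0:
  Sum of roots = -b/a
  Product of roots = c/a

Here a = 2, b = -7, c = -9
Sum = -(-7)/2 = 7/2
Product = -9/2 = -9/2

Sum = 7/2


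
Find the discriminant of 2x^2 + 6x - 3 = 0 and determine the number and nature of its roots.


For ax^2 + bx + c = 0, discriminant D = b^2 - 4ac
Here a = 2, b = 6, c = -3
D = (6)^2 - 4(2)(-3) = 36 + 24 = 60

D = 60 > 0 but not a perfect square
The equation has 2 distinct real irrational roots.

Discriminant = 60, 2 distinct real irrational roots


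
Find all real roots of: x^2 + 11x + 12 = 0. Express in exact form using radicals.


Using the quadratic formula: x = (-b ± sqrt(b^2 - 4ac)) / (2a)
Here a = 1, b = 11, c = 12
Discriminant = b^2 - 4ac = 11^2 - 4(1)(12) = 121 - 48 = 73
Since discriminant = 73 > 0, there are two real roots.
x = (-11 ± sqrt(73)) / 2
Numerically: x ≈ -1.2280 or x ≈ -9.7720

x = (-11 + sqrt(73)) / 2 or x = (-11 - sqrt(73)) / 2


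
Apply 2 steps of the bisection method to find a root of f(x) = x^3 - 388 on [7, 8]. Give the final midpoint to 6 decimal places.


f(x) = x^3 - 388
f(7) = -45 < 0
f(8) = 124 > 0

Step 1: midpoint = (7.000000 + 8.000000)/2 = 7.500000
  f(7.500000) = 33.875000
  f(mid) > 0, so root is in [7.000000, 7.500000]

Step 2: midpoint = (7.000000 + 7.500000)/2 = 7.250000
  f(7.250000) = -6.921875
  f(mid) < 0, so root is in [7.250000, 7.500000]

midpoint = 7.250000


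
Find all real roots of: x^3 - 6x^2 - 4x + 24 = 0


Let p(x) = x^3 - 6x^2 - 4x + 24. By the rational root theorem (leading coefficient 1), any rational root is an integer divisor of 24: try ±1, ±2, ... in turn.
Test x = 1: value = 15 ≠ 0.
Test x = -1: value = 21 ≠ 0.
Test x = 2: value = 0 ✓, so (x - 2) is a factor.
Synthetic division by (x - 2): bring down 1; 1(2) - 6 = -4; (-4)(2) - 4 = -12; (-12)(2) + 24 = 0 → quotient x^2 - 4x - 12, remainder 0.
Solve the quadratic x^2 - 4x - 12 = 0: discriminant = (-4)^2 - 4(1)(-12) = 16 + 48 = 64.
sqrt(64) = 8, so x = (4 ± 8)/2: x = 6 or x = -2.

x = -2, x = 2, x = 6


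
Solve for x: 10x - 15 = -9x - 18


Starting with: 10x - 15 = -9x - 18
Move all x terms to left: (10 + 9)x = -18 + 15
Simplify: 19x = -3
Divide both sides by 19: x = -3/19

x = -3/19


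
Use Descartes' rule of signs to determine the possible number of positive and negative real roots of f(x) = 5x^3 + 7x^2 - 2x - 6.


Descartes' rule of signs:

For positive roots, count sign changes in f(x) = 5x^3 + 7x^2 - 2x - 6:
Signs of coefficients: +, +, -, -
Number of sign changes: 1
Possible positive real roots: 1

For negative roots, examine f(-x) = -5x^3 + 7x^2 + 2x - 6:
Signs of coefficients: -, +, +, -
Number of sign changes: 2
Possible negative real roots: 2, 0

Positive roots: 1; Negative roots: 2 or 0


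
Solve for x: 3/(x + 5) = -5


Multiply both sides by (x + 5): 3 = -5(x + 5)
Distribute: 3 = -5x - 25
-5x = 3 + 25 = 28
x = -28/5

x = -28/5


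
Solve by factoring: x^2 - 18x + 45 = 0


We need two numbers that multiply to 45 and add to -18.
Those numbers are -3 and -15 (since (-3) * (-15) = 45 and (-3) + (-15) = -18).
So x^2 - 18x + 45 = (x - 3)(x - 15) = 0
Setting each factor to zero: x = 3 or x = 15

x = 3, x = 15


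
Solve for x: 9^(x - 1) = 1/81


Express both sides with the same base.
1/81 = 9^(-2)
Since the bases match, equate exponents: x - 1 = -2
So x = -2 - (-1) = -1

x = -1


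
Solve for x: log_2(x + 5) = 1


Convert to exponential form: x + 5 = 2^1 = 2
x = 2 - 5 = -3
Check: log_2(-3 + 5) = log_2(2) = log_2(2) = 1 ✓

x = -3


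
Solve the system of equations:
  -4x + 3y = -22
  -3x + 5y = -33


Using Cramer's rule:
Determinant D = (-4)(5) - (-3)(3) = -20 + 9 = -11
Dx = (-22)(5) - (-33)(3) = -110 + 99 = -11
Dy = (-4)(-33) - (-3)(-22) = 132 - 66 = 66
x = Dx/D = -11/-11 = 1
y = Dy/D = 66/-11 = -6

x = 1, y = -6


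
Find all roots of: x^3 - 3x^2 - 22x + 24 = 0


Let p(x) = x^3 - 3x^2 - 22x + 24. By the rational root theorem (leading coefficient 1), any rational root is an integer divisor of 24: try ±1, ±2, ... in turn.
Test x = 1: value = 0 ✓, so (x - 1) is a factor.
Synthetic division by (x - 1): bring down 1; 1(1) - 3 = -2; (-2)(1) - 22 = -24; (-24)(1) + 24 = 0 → quotient x^2 - 2x - 24, remainder 0.
Solve the quadratic x^2 - 2x - 24 = 0: discriminant = (-2)^2 - 4(1)(-24) = 4 + 96 = 100.
sqrt(100) = 10, so x = (2 ± 10)/2: x = 6 or x = -4.
Collecting all roots found:

x = -4, x = 1, x = 6


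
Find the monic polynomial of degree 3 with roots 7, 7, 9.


A monic polynomial with roots 7, 7, 9 is:
p(x) = (x - 7)(x - 7)(x - 9)
After multiplying by (x - 7): x - 7
After multiplying by (x - 7): x^2 - 14x + 49
After multiplying by (x - 9): x^3 - 23x^2 + 175x - 441

x^3 - 23x^2 + 175x - 441


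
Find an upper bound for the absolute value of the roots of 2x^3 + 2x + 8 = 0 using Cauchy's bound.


Cauchy's bound: all roots r satisfy |r| <= 1 + max(|a_i/a_n|) for i = 0,...,n-1
where a_n is the leading coefficient.

Coefficients: [2, 0, 2, 8]
Leading coefficient a_n = 2
Ratios |a_i/a_n|: 0, 1, 4
Maximum ratio: 4
Cauchy's bound: |r| <= 1 + 4 = 5

Upper bound = 5


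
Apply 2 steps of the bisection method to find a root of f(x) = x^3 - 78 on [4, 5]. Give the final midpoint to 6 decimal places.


f(x) = x^3 - 78
f(4) = -14 < 0
f(5) = 47 > 0

Step 1: midpoint = (4.000000 + 5.000000)/2 = 4.500000
  f(4.500000) = 13.125000
  f(mid) > 0, so root is in [4.000000, 4.500000]

Step 2: midpoint = (4.000000 + 4.500000)/2 = 4.250000
  f(4.250000) = -1.234375
  f(mid) < 0, so root is in [4.250000, 4.500000]

midpoint = 4.250000


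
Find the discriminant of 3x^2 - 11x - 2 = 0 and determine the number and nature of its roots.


For ax^2 + bx + c = 0, discriminant D = b^2 - 4ac
Here a = 3, b = -11, c = -2
D = (-11)^2 - 4(3)(-2) = 121 + 24 = 145

D = 145 > 0 but not a perfect square
The equation has 2 distinct real irrational roots.

Discriminant = 145, 2 distinct real irrational roots


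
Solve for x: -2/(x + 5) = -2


Multiply both sides by (x + 5): -2 = -2(x + 5)
Distribute: -2 = -2x - 10
-2x = -2 + 10 = 8
x = -4

x = -4


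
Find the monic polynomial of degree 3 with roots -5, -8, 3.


A monic polynomial with roots -5, -8, 3 is:
p(x) = (x + 5)(x + 8)(x - 3)
After multiplying by (x + 5): x + 5
After multiplying by (x + 8): x^2 + 13x + 40
After multiplying by (x - 3): x^3 + 10x^2 + x - 120

x^3 + 10x^2 + x - 120


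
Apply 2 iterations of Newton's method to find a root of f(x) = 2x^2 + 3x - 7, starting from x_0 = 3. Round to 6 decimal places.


Newton's method: x_(n+1) = x_n - f(x_n)/f'(x_n)
f(x) = 2x^2 + 3x - 7
f'(x) = 4x + 3

Iteration 1:
  f(3.000000) = 20.000000
  f'(3.000000) = 15.000000
  x_1 = 3.000000 - (20.000000)/(15.000000) = 1.666667

Iteration 2:
  f(1.666667) = 3.555556
  f'(1.666667) = 9.666667
  x_2 = 1.666667 - (3.555556)/(9.666667) = 1.298851

x_2 = 1.298851


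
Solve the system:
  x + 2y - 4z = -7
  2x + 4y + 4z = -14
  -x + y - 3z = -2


Using Cramer's rule. Expand each determinant along the first row.
D  = 1*[4*(-3) - 4*1] - 2*[2*(-3) - 4*(-1)] + (-4)*[2*1 - 4*(-1)]
  = 1*(-16) - 2*(-2) + (-4)*(6) = -36
Dx = (-7)*[4*(-3) - 4*1] - 2*[(-14)*(-3) - 4*(-2)] + (-4)*[(-14)*1 - 4*(-2)]
  = (-7)*(-16) - 2*(50) + (-4)*(-6) = 36
Dy = 1*[(-14)*(-3) - 4*(-2)] - (-7)*[2*(-3) - 4*(-1)] + (-4)*[2*(-2) - (-14)*(-1)]
  = 1*(50) - (-7)*(-2) + (-4)*(-18) = 108
Dz = 1*[4*(-2) - (-14)*1] - 2*[2*(-2) - (-14)*(-1)] + (-7)*[2*1 - 4*(-1)]
  = 1*(6) - 2*(-18) + (-7)*(6) = 0
x = Dx/D = 36/-36 = -1, y = Dy/D = 108/-36 = -3, z = Dz/D = 0/-36 = 0
Check eq1: (1)(-1) + (2)(-3) + (-4)(0) = -7 = -7 ✓
Check eq2: (2)(-1) + (4)(-3) + (4)(0) = -14 = -14 ✓
Check eq3: (-1)(-1) + (1)(-3) + (-3)(0) = -2 = -2 ✓

x = -1, y = -3, z = 0


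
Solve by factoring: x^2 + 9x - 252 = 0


We need two numbers that multiply to -252 and add to 9.
Those numbers are 21 and -12 (since 21 * (-12) = -252 and 21 + (-12) = 9).
So x^2 + 9x - 252 = (x + 21)(x - 12) = 0
Setting each factor to zero: x = -21 or x = 12

x = -21, x = 12


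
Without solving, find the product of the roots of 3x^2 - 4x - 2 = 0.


By Vieta's formulas for ax^2 + bx + c = 0:
  Sum of roots = -b/a
  Product of roots = c/a

Here a = 3, b = -4, c = -2
Sum = -(-4)/3 = 4/3
Product = -2/3 = -2/3

Product = -2/3


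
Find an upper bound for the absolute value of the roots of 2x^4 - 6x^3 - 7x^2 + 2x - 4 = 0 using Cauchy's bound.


Cauchy's bound: all roots r satisfy |r| <= 1 + max(|a_i/a_n|) for i = 0,...,n-1
where a_n is the leading coefficient.

Coefficients: [2, -6, -7, 2, -4]
Leading coefficient a_n = 2
Ratios |a_i/a_n|: 3, 7/2, 1, 2
Maximum ratio: 7/2
Cauchy's bound: |r| <= 1 + 7/2 = 9/2

Upper bound = 9/2


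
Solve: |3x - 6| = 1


An absolute value equation |expr| = 1 gives two cases:
Case 1: 3x - 6 = 1
  3x = 7, so x = 7/3
Case 2: 3x - 6 = -1
  3x = 5, so x = 5/3

x = 5/3, x = 7/3


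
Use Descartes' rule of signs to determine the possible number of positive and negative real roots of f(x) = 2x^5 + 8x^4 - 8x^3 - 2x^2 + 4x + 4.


Descartes' rule of signs:

For positive roots, count sign changes in f(x) = 2x^5 + 8x^4 - 8x^3 - 2x^2 + 4x + 4:
Signs of coefficients: +, +, -, -, +, +
Number of sign changes: 2
Possible positive real roots: 2, 0

For negative roots, examine f(-x) = -2x^5 + 8x^4 + 8x^3 - 2x^2 - 4x + 4:
Signs of coefficients: -, +, +, -, -, +
Number of sign changes: 3
Possible negative real roots: 3, 1

Positive roots: 2 or 0; Negative roots: 3 or 1


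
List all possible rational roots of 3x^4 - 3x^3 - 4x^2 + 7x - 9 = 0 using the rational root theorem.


Rational root theorem: possible roots are ±p/q where:
  p divides the constant term (-9): p ∈ {1, 3, 9}
  q divides the leading coefficient (3): q ∈ {1, 3}

All possible rational roots: -9, -3, -1, -1/3, 1/3, 1, 3, 9

-9, -3, -1, -1/3, 1/3, 1, 3, 9


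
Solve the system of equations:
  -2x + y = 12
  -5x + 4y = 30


Using Cramer's rule:
Determinant D = (-2)(4) - (-5)(1) = -8 + 5 = -3
Dx = (12)(4) - (30)(1) = 48 - 30 = 18
Dy = (-2)(30) - (-5)(12) = -60 + 60 = 0
x = Dx/D = 18/-3 = -6
y = Dy/D = 0/-3 = 0

x = -6, y = 0


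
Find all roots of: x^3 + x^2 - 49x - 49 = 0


Let p(x) = x^3 + x^2 - 49x - 49. By the rational root theorem (leading coefficient 1), any rational root is an integer divisor of 49: try ±1, ±2, ... in turn.
Test x = 1: value = -96 ≠ 0.
Test x = -1: value = 0 ✓, so (x + 1) is a factor.
Synthetic division by (x + 1): bring down 1; 1(-1) + 1 = 0; 0(-1) - 49 = -49; (-49)(-1) - 49 = 0 → quotient x^2 - 49, remainder 0.
Solve the quadratic x^2 - 49 = 0: discriminant = 0^2 - 4(1)(-49) = 0 + 196 = 196.
sqrt(196) = 14, so x = (0 ± 14)/2: x = 7 or x = -7.
Collecting all roots found:

x = -7, x = -1, x = 7


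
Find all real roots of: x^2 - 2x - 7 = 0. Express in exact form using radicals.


Using the quadratic formula: x = (-b ± sqrt(b^2 - 4ac)) / (2a)
Here a = 1, b = -2, c = -7
Discriminant = b^2 - 4ac = (-2)^2 - 4(1)(-7) = 4 + 28 = 32
Since discriminant = 32 > 0, there are two real roots.
x = (2 ± 4*sqrt(2)) / 2
Simplifying: x = 1 ± 2*sqrt(2)
Numerically: x ≈ 3.8284 or x ≈ -1.8284

x = 1 + 2*sqrt(2) or x = 1 - 2*sqrt(2)


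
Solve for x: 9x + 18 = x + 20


Starting with: 9x + 18 = x + 20
Move all x terms to left: (9 - 1)x = 20 - 18
Simplify: 8x = 2
Divide both sides by 8: x = 1/4

x = 1/4


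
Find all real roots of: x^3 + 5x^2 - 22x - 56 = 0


Let p(x) = x^3 + 5x^2 - 22x - 56. By the rational root theorem (leading coefficient 1), any rational root is an integer divisor of 56: try ±1, ±2, ... in turn.
Test x = 1: value = -72 ≠ 0.
Test x = -1: value = -30 ≠ 0.
Test x = 2: value = -72 ≠ 0.
Test x = -2: value = 0 ✓, so (x + 2) is a factor.
Synthetic division by (x + 2): bring down 1; 1(-2) + 5 = 3; 3(-2) - 22 = -28; (-28)(-2) - 56 = 0 → quotient x^2 + 3x - 28, remainder 0.
Solve the quadratic x^2 + 3x - 28 = 0: discriminant = 3^2 - 4(1)(-28) = 9 + 112 = 121.
sqrt(121) = 11, so x = (-3 ± 11)/2: x = 4 or x = -7.

x = -7, x = -2, x = 4


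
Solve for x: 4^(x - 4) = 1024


Express both sides with the same base.
1024 = 4^5
Since the bases match, equate exponents: x - 4 = 5
So x = 5 - (-4) = 9

x = 9


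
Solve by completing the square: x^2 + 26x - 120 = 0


Start: x^2 + 26x - 120 = 0
Move constant: x^2 + 26x = 120
Half of 26 is 13, squared is 169
Add 169 to both sides: x^2 + 26x + 169 = 289
(x + 13)^2 = 289
x + 13 = ±17
x = -13 + 17 = 4 or x = -13 - 17 = -30

x = -30, x = 4


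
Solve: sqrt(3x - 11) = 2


Square both sides: 3x - 11 = 2^2 = 4
3x = 4 + 11 = 15
x = 5
Check: sqrt(3*5 - 11) = sqrt(4) = 2 ✓

x = 5


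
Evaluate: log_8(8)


We need the exponent such that 8^? = 8
8^1 = 8
Therefore log_8(8) = 1

1


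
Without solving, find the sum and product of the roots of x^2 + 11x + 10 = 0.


By Vieta's formulas for ax^2 + bx + c = 0:
  Sum of roots = -b/a
  Product of roots = c/a

Here a = 1, b = 11, c = 10
Sum = -(11)/1 = -11
Product = 10/1 = 10

Sum = -11, Product = 10


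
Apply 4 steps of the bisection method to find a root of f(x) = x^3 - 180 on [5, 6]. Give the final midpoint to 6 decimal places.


f(x) = x^3 - 180
f(5) = -55 < 0
f(6) = 36 > 0

Step 1: midpoint = (5.000000 + 6.000000)/2 = 5.500000
  f(5.500000) = -13.625000
  f(mid) < 0, so root is in [5.500000, 6.000000]

Step 2: midpoint = (5.500000 + 6.000000)/2 = 5.750000
  f(5.750000) = 10.109375
  f(mid) > 0, so root is in [5.500000, 5.750000]

Step 3: midpoint = (5.500000 + 5.750000)/2 = 5.625000
  f(5.625000) = -2.021484
  f(mid) < 0, so root is in [5.625000, 5.750000]

Step 4: midpoint = (5.625000 + 5.750000)/2 = 5.687500
  f(5.687500) = 3.977295
  f(mid) > 0, so root is in [5.625000, 5.687500]

midpoint = 5.687500


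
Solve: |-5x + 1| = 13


An absolute value equation |expr| = 13 gives two cases:
Case 1: -5x + 1 = 13
  -5x = 12, so x = -12/5
Case 2: -5x + 1 = -13
  -5x = -14, so x = 14/5

x = -12/5, x = 14/5


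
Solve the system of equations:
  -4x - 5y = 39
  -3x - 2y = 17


Using Cramer's rule:
Determinant D = (-4)(-2) - (-3)(-5) = 8 - 15 = -7
Dx = (39)(-2) - (17)(-5) = -78 + 85 = 7
Dy = (-4)(17) - (-3)(39) = -68 + 117 = 49
x = Dx/D = 7/-7 = -1
y = Dy/D = 49/-7 = -7

x = -1, y = -7


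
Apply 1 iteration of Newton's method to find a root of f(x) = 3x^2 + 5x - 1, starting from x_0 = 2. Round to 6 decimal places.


Newton's method: x_(n+1) = x_n - f(x_n)/f'(x_n)
f(x) = 3x^2 + 5x - 1
f'(x) = 6x + 5

Iteration 1:
  f(2.000000) = 21.000000
  f'(2.000000) = 17.000000
  x_1 = 2.000000 - (21.000000)/(17.000000) = 0.764706

x_1 = 0.764706


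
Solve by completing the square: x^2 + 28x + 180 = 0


Start: x^2 + 28x + 180 = 0
Move constant: x^2 + 28x = -180
Half of 28 is 14, squared is 196
Add 196 to both sides: x^2 + 28x + 196 = 16
(x + 14)^2 = 16
x + 14 = ±4
x = -14 + 4 = -10 or x = -14 - 4 = -18

x = -18, x = -10


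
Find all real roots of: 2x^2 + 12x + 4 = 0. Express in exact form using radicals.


Using the quadratic formula: x = (-b ± sqrt(b^2 - 4ac)) / (2a)
Here a = 2, b = 12, c = 4
Discriminant = b^2 - 4ac = 12^2 - 4(2)(4) = 144 - 32 = 112
Since discriminant = 112 > 0, there are two real roots.
x = (-12 ± 4*sqrt(7)) / 4
Simplifying: x = -3 ± sqrt(7)
Numerically: x ≈ -0.3542 or x ≈ -5.6458

x = -3 + sqrt(7) or x = -3 - sqrt(7)


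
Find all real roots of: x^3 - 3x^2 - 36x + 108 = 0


Let p(x) = x^3 - 3x^2 - 36x + 108. By the rational root theorem (leading coefficient 1), any rational root is an integer divisor of 108: try ±1, ±2, ... in turn.
Test x = 1: value = 70 ≠ 0.
Test x = -1: value = 140 ≠ 0.
Test x = 2: value = 32 ≠ 0.
Test x = -2: value = 160 ≠ 0.
Test x = 3: value = 0 ✓, so (x - 3) is a factor.
Synthetic division by (x - 3): bring down 1; 1(3) - 3 = 0; 0(3) - 36 = -36; (-36)(3) + 108 = 0 → quotient x^2 - 36, remainder 0.
Solve the quadratic x^2 - 36 = 0: discriminant = 0^2 - 4(1)(-36) = 0 + 144 = 144.
sqrt(144) = 12, so x = (0 ± 12)/2: x = 6 or x = -6.

x = -6, x = 3, x = 6


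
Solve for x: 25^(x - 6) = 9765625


Express both sides with the same base.
9765625 = 25^5
Since the bases match, equate exponents: x - 6 = 5
So x = 5 - (-6) = 11

x = 11


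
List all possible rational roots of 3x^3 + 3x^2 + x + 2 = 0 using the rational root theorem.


Rational root theorem: possible roots are ±p/q where:
  p divides the constant term (2): p ∈ {1, 2}
  q divides the leading coefficient (3): q ∈ {1, 3}

All possible rational roots: -2, -1, -2/3, -1/3, 1/3, 2/3, 1, 2

-2, -1, -2/3, -1/3, 1/3, 2/3, 1, 2


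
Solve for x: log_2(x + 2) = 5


Convert to exponential form: x + 2 = 2^5 = 32
x = 32 - 2 = 30
Check: log_2(30 + 2) = log_2(32) = log_2(32) = 5 ✓

x = 30


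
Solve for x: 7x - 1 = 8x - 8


Starting with: 7x - 1 = 8x - 8
Move all x terms to left: (7 - 8)x = -8 + 1
Simplify: -x = -7
Divide both sides by -1: x = 7

x = 7


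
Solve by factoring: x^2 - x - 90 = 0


We need two numbers that multiply to -90 and add to -1.
Those numbers are -10 and 9 (since (-10) * 9 = -90 and (-10) + 9 = -1).
So x^2 - x - 90 = (x - 10)(x + 9) = 0
Setting each factor to zero: x = 10 or x = -9

x = -9, x = 10


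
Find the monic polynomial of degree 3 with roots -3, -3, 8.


A monic polynomial with roots -3, -3, 8 is:
p(x) = (x + 3)(x + 3)(x - 8)
After multiplying by (x + 3): x + 3
After multiplying by (x + 3): x^2 + 6x + 9
After multiplying by (x - 8): x^3 - 2x^2 - 39x - 72

x^3 - 2x^2 - 39x - 72


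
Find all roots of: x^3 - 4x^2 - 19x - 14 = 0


Let p(x) = x^3 - 4x^2 - 19x - 14. By the rational root theorem (leading coefficient 1), any rational root is an integer divisor of 14: try ±1, ±2, ... in turn.
Test x = 1: value = -36 ≠ 0.
Test x = -1: value = 0 ✓, so (x + 1) is a factor.
Synthetic division by (x + 1): bring down 1; 1(-1) - 4 = -5; (-5)(-1) - 19 = -14; (-14)(-1) - 14 = 0 → quotient x^2 - 5x - 14, remainder 0.
Solve the quadratic x^2 - 5x - 14 = 0: discriminant = (-5)^2 - 4(1)(-14) = 25 + 56 = 81.
sqrt(81) = 9, so x = (5 ± 9)/2: x = 7 or x = -2.
Collecting all roots found:

x = -2, x = -1, x = 7


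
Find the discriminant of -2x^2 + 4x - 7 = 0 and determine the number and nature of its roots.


For ax^2 + bx + c = 0, discriminant D = b^2 - 4ac
Here a = -2, b = 4, c = -7
D = (4)^2 - 4(-2)(-7) = 16 - 56 = -40

D = -40 < 0
The equation has no real roots (2 complex conjugate roots).

Discriminant = -40, no real roots (2 complex conjugate roots)


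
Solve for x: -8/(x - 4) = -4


Multiply both sides by (x - 4): -8 = -4(x - 4)
Distribute: -8 = -4x + 16
-4x = -8 - 16 = -24
x = 6

x = 6


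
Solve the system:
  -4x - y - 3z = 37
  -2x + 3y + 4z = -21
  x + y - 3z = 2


Using Cramer's rule. Expand each determinant along the first row.
D  = (-4)*[3*(-3) - 4*1] - (-1)*[(-2)*(-3) - 4*1] + (-3)*[(-2)*1 - 3*1]
  = (-4)*(-13) - (-1)*(2) + (-3)*(-5) = 69
Dx = 37*[3*(-3) - 4*1] - (-1)*[(-21)*(-3) - 4*2] + (-3)*[(-21)*1 - 3*2]
  = 37*(-13) - (-1)*(55) + (-3)*(-27) = -345
Dy = (-4)*[(-21)*(-3) - 4*2] - 37*[(-2)*(-3) - 4*1] + (-3)*[(-2)*2 - (-21)*1]
  = (-4)*(55) - 37*(2) + (-3)*(17) = -345
Dz = (-4)*[3*2 - (-21)*1] - (-1)*[(-2)*2 - (-21)*1] + 37*[(-2)*1 - 3*1]
  = (-4)*(27) - (-1)*(17) + 37*(-5) = -276
x = Dx/D = -345/69 = -5, y = Dy/D = -345/69 = -5, z = Dz/D = -276/69 = -4
Check eq1: (-4)(-5) + (-1)(-5) + (-3)(-4) = 37 = 37 ✓
Check eq2: (-2)(-5) + (3)(-5) + (4)(-4) = -21 = -21 ✓
Check eq3: (1)(-5) + (1)(-5) + (-3)(-4) = 2 = 2 ✓

x = -5, y = -5, z = -4
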